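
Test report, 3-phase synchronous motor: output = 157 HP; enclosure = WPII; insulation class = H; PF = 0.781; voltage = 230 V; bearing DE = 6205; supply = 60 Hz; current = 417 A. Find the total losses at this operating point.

P_in = √3·V·I·cosφ = 1.732×230×417×0.781 = 129737 W
P_out = 157×746 = 117122 W
Losses = P_in − P_out = 129737 − 117122 = 12615 W

12600 W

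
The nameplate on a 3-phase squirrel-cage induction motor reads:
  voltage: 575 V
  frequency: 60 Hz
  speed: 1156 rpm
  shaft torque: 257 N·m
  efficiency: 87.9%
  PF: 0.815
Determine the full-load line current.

ω = 2π×1156/60 = 121.1 rad/s; P_out = τω = 257 × 121.1 = 31123 W
P_in = P_out / η = 31123 / 0.879 = 35407 W
I_L = P_in / (√3·V_L·cosφ) = 35407 / (1.732 × 575 × 0.815) = 43.6 A

43.6 A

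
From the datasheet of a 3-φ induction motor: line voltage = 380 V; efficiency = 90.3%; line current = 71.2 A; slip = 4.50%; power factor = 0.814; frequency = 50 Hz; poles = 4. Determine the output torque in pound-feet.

P_in = √3·V·I·cosφ = 1.732 × 380 × 71.2 × 0.814 = 38145 W
P_out = η·P_in = 0.903 × 38145 = 34445 W
n_s = 120×50/4 = 1500 rpm; n = 1500×(1−0.045) = 1433 rpm
ω = 2π×1433/60 = 150.1 rad/s
τ = P_out/ω = 34445/150.1 = 229.5 N·m
In lb·ft: 229.5/1.356 = 169 lb·ft

169 lb·ft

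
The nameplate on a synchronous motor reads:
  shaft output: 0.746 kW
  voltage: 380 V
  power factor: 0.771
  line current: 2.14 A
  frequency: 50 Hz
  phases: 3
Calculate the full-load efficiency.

68.7 %

P_out = 0.746 kW = 746 W
P_in = √3·V_L·I_L·cosφ = 1.732 × 380 × 2.14 × 0.771 = 1086 W
η = P_out / P_in = 746 / 1086 = 0.687 = 68.7%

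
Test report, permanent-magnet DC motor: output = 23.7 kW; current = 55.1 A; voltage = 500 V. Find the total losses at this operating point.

P_in = V·I = 500×55.1 = 27550 W
P_out = 23700 W
Losses = P_in − P_out = 27550 − 23700 = 3850 W

3.85 kW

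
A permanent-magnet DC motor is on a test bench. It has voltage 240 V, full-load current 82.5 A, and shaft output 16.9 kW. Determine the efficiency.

P_out = 16.9 kW = 16900 W
P_in = V·I = 240 × 82.5 = 19800 W
η = P_out / P_in = 16900 / 19800 = 0.854 = 85.4%

85.4 %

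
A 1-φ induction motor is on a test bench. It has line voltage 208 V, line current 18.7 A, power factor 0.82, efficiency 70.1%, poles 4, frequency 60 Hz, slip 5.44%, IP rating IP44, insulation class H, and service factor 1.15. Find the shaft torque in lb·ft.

P_in = V·I·cosφ = 208 × 18.7 × 0.82 = 3189 W
P_out = η·P_in = 0.701 × 3189 = 2235 W
n_s = 120×60/4 = 1800 rpm; n = 1800×(1−0.0544) = 1702 rpm
ω = 2π×1702/60 = 178.2 rad/s
τ = P_out/ω = 2235/178.2 = 12.54 N·m
In lb·ft: 12.54/1.356 = 9.25 lb·ft

9.25 lb·ft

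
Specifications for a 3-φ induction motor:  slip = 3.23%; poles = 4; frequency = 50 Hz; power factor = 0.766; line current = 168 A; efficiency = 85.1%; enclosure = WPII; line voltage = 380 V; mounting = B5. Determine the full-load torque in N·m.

474 N·m

P_in = √3·V·I·cosφ = 1.732 × 380 × 168 × 0.766 = 84697 W
P_out = η·P_in = 0.851 × 84697 = 72077 W
n_s = 120×50/4 = 1500 rpm; n = 1500×(1−0.0323) = 1452 rpm
ω = 2π×1452/60 = 152.1 rad/s
τ = P_out/ω = 72077/152.1 = 474 N·m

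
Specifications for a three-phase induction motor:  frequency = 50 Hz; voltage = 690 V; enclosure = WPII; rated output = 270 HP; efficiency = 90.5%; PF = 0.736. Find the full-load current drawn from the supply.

P_out = 270 × 746 = 201420 W
P_in = P_out / η = 201420 / 0.905 = 222564 W
I_L = P_in / (√3·V_L·cosφ) = 222564 / (1.732 × 690 × 0.736) = 253 A

253 A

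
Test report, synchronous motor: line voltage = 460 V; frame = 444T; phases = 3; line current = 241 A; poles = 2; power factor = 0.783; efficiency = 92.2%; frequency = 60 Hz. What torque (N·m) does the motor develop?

368 N·m

P_in = √3·V·I·cosφ = 1.732 × 460 × 241 × 0.783 = 150343 W
P_out = η·P_in = 0.922 × 150343 = 138616 W
n = n_s = 120×60/2 = 3600 rpm (synchronous)
ω = 2π×3600/60 = 377 rad/s
τ = P_out/ω = 138616/377 = 368 N·m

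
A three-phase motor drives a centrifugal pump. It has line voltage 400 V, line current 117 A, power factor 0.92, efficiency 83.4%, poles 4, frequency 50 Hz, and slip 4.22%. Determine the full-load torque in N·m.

P_in = √3·V·I·cosφ = 1.732 × 400 × 117 × 0.92 = 74573 W
P_out = η·P_in = 0.834 × 74573 = 62194 W
n_s = 120×50/4 = 1500 rpm; n = 1500×(1−0.0422) = 1437 rpm
ω = 2π×1437/60 = 150.5 rad/s
τ = P_out/ω = 62194/150.5 = 413 N·m

413 N·m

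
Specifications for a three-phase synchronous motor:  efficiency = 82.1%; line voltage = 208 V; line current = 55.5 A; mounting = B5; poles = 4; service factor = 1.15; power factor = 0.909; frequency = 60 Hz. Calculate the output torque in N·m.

P_in = √3·V·I·cosφ = 1.732 × 208 × 55.5 × 0.909 = 18175 W
P_out = η·P_in = 0.821 × 18175 = 14922 W
n = n_s = 120×60/4 = 1800 rpm (synchronous)
ω = 2π×1800/60 = 188.5 rad/s
τ = P_out/ω = 14922/188.5 = 79.2 N·m

79.2 N·m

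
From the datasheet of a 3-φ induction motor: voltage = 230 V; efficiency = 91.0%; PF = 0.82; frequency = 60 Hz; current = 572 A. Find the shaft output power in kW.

P_in = √3·V·I·cosφ = 1.732 × 230 × 572 × 0.82 = 186847 W
P_out = η·P_in = 0.91 × 186847 = 170031 W

170 kW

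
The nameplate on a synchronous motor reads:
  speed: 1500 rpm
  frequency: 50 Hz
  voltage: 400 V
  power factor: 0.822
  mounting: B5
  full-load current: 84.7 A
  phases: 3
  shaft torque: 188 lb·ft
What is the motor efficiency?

83.0 %

τ = 188 lb·ft × 1.356 = 254.9 N·m
ω = 2π × 1500/60 = 157.1 rad/s; P_out = τω = 254.9 × 157.1 = 40045 W
P_in = √3·V_L·I_L·cosφ = 1.732 × 400 × 84.7 × 0.822 = 48235 W
η = P_out / P_in = 40045 / 48235 = 0.830 = 83.0%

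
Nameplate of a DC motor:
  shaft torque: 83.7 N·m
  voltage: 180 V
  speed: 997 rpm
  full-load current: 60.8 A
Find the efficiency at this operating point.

ω = 2π × 997/60 = 104.4 rad/s; P_out = τω = 83.7 × 104.4 = 8738 W
P_in = V·I = 180 × 60.8 = 10944 W
η = P_out / P_in = 8738 / 10944 = 0.798 = 79.8%

79.8 %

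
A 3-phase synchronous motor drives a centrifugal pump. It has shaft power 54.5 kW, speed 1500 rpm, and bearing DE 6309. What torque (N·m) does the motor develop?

347 N·m

ω = 2π × 1500/60 = 157.1 rad/s
τ = P/ω = 54500/157.1 = 347 N·m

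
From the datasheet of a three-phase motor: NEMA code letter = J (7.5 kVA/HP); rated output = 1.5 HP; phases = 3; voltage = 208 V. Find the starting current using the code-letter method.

S_LR = 7.5 × 1.5 = 11.25 kVA
I_LR = S_LR/(√3·V_L) = 11250/(1.732×208) = 31.2 A

31.2 A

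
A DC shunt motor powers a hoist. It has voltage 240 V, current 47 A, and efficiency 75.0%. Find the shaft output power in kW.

P_in = V·I = 240 × 47 = 11280 W
P_out = η·P_in = 0.75 × 11280 = 8460 W

8.46 kW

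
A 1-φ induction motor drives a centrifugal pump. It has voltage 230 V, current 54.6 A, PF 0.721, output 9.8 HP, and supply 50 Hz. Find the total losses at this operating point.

1.74 kW

P_in = V·I·cosφ = 230×54.6×0.721 = 9054 W
P_out = 9.8×746 = 7311 W
Losses = P_in − P_out = 9054 − 7311 = 1743 W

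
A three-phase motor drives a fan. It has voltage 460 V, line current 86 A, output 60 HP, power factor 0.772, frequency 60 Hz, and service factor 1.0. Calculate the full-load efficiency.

84.6 %

P_out = 60 × 746 = 44760 W
P_in = √3·V_L·I_L·cosφ = 1.732 × 460 × 86 × 0.772 = 52896 W
η = P_out / P_in = 44760 / 52896 = 0.846 = 84.6%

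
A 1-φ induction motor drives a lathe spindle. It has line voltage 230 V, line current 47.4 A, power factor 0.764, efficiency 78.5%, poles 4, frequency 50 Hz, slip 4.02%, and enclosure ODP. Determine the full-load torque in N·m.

43.4 N·m

P_in = V·I·cosφ = 230 × 47.4 × 0.764 = 8329 W
P_out = η·P_in = 0.785 × 8329 = 6538 W
n_s = 120×50/4 = 1500 rpm; n = 1500×(1−0.0402) = 1440 rpm
ω = 2π×1440/60 = 150.8 rad/s
τ = P_out/ω = 6538/150.8 = 43.4 N·m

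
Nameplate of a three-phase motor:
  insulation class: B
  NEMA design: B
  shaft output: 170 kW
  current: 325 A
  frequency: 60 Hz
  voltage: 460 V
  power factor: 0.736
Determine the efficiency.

89.2 %

P_out = 170 kW = 170000 W
P_in = √3·V_L·I_L·cosφ = 1.732 × 460 × 325 × 0.736 = 190575 W
η = P_out / P_in = 170000 / 190575 = 0.892 = 89.2%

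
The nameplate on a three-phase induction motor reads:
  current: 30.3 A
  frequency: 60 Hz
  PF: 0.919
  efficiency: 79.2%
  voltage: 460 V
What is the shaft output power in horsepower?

23.6 HP

P_in = √3·V·I·cosφ = 1.732 × 460 × 30.3 × 0.919 = 22185 W
P_out = η·P_in = 0.792 × 22185 = 17571 W
= 17571/746 = 23.6 HP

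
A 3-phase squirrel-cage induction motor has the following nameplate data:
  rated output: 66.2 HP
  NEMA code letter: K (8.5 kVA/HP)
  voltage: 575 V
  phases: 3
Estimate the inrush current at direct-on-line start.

565 A

S_LR = 8.5 × 66.2 = 562.7 kVA
I_LR = S_LR/(√3·V_L) = 562700/(1.732×575) = 565 A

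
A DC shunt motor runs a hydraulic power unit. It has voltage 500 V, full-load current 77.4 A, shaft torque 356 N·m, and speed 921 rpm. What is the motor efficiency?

88.7 %

ω = 2π × 921/60 = 96.45 rad/s; P_out = τω = 356 × 96.45 = 34336 W
P_in = V·I = 500 × 77.4 = 38700 W
η = P_out / P_in = 34336 / 38700 = 0.887 = 88.7%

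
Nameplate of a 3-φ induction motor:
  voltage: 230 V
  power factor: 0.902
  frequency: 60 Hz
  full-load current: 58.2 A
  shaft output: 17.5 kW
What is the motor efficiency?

83.7 %

P_out = 17.5 kW = 17500 W
P_in = √3·V_L·I_L·cosφ = 1.732 × 230 × 58.2 × 0.902 = 20912 W
η = P_out / P_in = 17500 / 20912 = 0.837 = 83.7%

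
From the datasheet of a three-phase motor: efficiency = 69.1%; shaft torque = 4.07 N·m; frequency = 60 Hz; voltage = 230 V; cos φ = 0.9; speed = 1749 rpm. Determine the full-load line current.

3.01 A

ω = 2π×1749/60 = 183.2 rad/s; P_out = τω = 4.07 × 183.2 = 746 W
P_in = P_out / η = 746 / 0.691 = 1080 W
I_L = P_in / (√3·V_L·cosφ) = 1080 / (1.732 × 230 × 0.9) = 3.01 A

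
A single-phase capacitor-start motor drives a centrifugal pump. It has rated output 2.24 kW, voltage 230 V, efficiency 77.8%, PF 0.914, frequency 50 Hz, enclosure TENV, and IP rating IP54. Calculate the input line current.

13.7 A

P_out = 2.24 kW = 2240 W
P_in = P_out / η = 2240 / 0.778 = 2879 W
I = P_in / (V·cosφ) = 2879 / (230 × 0.914) = 13.7 A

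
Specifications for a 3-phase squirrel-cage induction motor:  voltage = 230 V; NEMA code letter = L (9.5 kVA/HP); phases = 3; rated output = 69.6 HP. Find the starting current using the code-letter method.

1660 A

S_LR = 9.5 × 69.6 = 661.2 kVA
I_LR = S_LR/(√3·V_L) = 661200/(1.732×230) = 1660 A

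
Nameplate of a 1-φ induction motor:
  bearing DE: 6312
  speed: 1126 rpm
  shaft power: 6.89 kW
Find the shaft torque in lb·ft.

43.1 lb·ft

ω = 2π × 1126/60 = 117.9 rad/s
τ = P/ω = 6890/117.9 = 58.44 N·m
In lb·ft: 58.44/1.356 = 43.1 lb·ft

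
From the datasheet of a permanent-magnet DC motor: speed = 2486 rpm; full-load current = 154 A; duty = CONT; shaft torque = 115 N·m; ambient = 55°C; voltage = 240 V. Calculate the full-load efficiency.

ω = 2π × 2486/60 = 260.3 rad/s; P_out = τω = 115 × 260.3 = 29935 W
P_in = V·I = 240 × 154 = 36960 W
η = P_out / P_in = 29935 / 36960 = 0.810 = 81.0%

81.0 %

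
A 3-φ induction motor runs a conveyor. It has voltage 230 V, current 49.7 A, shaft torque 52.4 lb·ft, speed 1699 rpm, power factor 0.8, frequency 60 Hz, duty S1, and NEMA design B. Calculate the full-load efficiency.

τ = 52.4 lb·ft × 1.356 = 71.05 N·m
ω = 2π × 1699/60 = 177.9 rad/s; P_out = τω = 71.05 × 177.9 = 12640 W
P_in = √3·V_L·I_L·cosφ = 1.732 × 230 × 49.7 × 0.8 = 15839 W
η = P_out / P_in = 12640 / 15839 = 0.798 = 79.8%

79.8 %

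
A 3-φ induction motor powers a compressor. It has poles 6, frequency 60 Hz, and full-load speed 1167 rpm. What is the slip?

n_s = 120f/p = 120×60/6 = 1200 rpm
s = (n_s − n)/n_s = (1200 − 1167)/1200 = 0.0275

2.75 %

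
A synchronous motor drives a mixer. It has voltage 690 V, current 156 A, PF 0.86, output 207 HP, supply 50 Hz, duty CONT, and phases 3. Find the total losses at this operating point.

5910 W

P_in = √3·V·I·cosφ = 1.732×690×156×0.86 = 160332 W
P_out = 207×746 = 154422 W
Losses = P_in − P_out = 160332 − 154422 = 5910 W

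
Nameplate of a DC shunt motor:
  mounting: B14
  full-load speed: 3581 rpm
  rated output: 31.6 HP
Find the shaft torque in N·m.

62.9 N·m

P_out = 31.6 × 746 = 23574 W
ω = 2π × 3581/60 = 375 rad/s
τ = P_out/ω = 23574/375 = 62.9 N·m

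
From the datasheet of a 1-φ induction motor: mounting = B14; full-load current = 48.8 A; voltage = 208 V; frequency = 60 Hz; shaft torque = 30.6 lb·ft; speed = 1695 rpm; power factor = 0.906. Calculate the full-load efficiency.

τ = 30.6 lb·ft × 1.356 = 41.49 N·m
ω = 2π × 1695/60 = 177.5 rad/s; P_out = τω = 41.49 × 177.5 = 7364 W
P_in = V·I·cosφ = 208 × 48.8 × 0.906 = 9196 W
η = P_out / P_in = 7364 / 9196 = 0.801 = 80.1%

80.1 %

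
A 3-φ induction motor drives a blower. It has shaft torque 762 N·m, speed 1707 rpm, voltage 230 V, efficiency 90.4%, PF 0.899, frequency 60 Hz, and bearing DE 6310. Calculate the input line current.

ω = 2π×1707/60 = 178.8 rad/s; P_out = τω = 762 × 178.8 = 136246 W
P_in = P_out / η = 136246 / 0.904 = 150715 W
I_L = P_in / (√3·V_L·cosφ) = 150715 / (1.732 × 230 × 0.899) = 421 A

421 A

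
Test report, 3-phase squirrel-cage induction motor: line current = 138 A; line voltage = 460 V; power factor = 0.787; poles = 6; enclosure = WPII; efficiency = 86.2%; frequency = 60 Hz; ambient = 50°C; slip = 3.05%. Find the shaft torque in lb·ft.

P_in = √3·V·I·cosφ = 1.732 × 460 × 138 × 0.787 = 86529 W
P_out = η·P_in = 0.862 × 86529 = 74588 W
n_s = 120×60/6 = 1200 rpm; n = 1200×(1−0.0305) = 1163 rpm
ω = 2π×1163/60 = 121.8 rad/s
τ = P_out/ω = 74588/121.8 = 612.4 N·m
In lb·ft: 612.4/1.356 = 452 lb·ft

452 lb·ft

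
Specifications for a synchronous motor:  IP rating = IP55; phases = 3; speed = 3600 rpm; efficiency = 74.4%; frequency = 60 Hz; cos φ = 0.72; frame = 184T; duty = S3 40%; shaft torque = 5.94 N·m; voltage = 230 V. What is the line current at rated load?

10.5 A

ω = 2π×3600/60 = 377 rad/s; P_out = τω = 5.94 × 377 = 2239 W
P_in = P_out / η = 2239 / 0.744 = 3009 W
I_L = P_in / (√3·V_L·cosφ) = 3009 / (1.732 × 230 × 0.72) = 10.5 A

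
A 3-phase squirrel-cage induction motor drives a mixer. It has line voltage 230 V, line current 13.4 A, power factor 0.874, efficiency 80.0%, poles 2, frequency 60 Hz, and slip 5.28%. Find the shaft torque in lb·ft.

P_in = √3·V·I·cosφ = 1.732 × 230 × 13.4 × 0.874 = 4665 W
P_out = η·P_in = 0.8 × 4665 = 3732 W
n_s = 120×60/2 = 3600 rpm; n = 3600×(1−0.0528) = 3410 rpm
ω = 2π×3410/60 = 357.1 rad/s
τ = P_out/ω = 3732/357.1 = 10.45 N·m
In lb·ft: 10.45/1.356 = 7.71 lb·ft

7.71 lb·ft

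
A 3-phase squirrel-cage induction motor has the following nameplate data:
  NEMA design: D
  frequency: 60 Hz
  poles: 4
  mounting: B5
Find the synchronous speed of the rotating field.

n_s = 120f/p = 120×60/4 = 1800 rpm

1800 rpm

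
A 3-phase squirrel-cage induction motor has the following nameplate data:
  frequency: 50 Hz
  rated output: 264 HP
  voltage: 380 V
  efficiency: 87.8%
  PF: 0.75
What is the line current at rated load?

P_out = 264 × 746 = 196944 W
P_in = P_out / η = 196944 / 0.878 = 224310 W
I_L = P_in / (√3·V_L·cosφ) = 224310 / (1.732 × 380 × 0.75) = 454 A

454 A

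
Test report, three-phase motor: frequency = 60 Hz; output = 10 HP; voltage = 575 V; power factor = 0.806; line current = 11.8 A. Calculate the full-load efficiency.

78.8 %

P_out = 10 × 746 = 7460 W
P_in = √3·V_L·I_L·cosφ = 1.732 × 575 × 11.8 × 0.806 = 9472 W
η = P_out / P_in = 7460 / 9472 = 0.788 = 78.8%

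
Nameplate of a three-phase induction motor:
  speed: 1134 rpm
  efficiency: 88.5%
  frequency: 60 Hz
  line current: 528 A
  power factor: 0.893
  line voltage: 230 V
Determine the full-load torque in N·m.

P_in = √3·V·I·cosφ = 1.732 × 230 × 528 × 0.893 = 187828 W
P_out = η·P_in = 0.885 × 187828 = 166228 W
n = 1134 rpm
ω = 2π×1134/60 = 118.8 rad/s
τ = P_out/ω = 166228/118.8 = 1400 N·m

1400 N·m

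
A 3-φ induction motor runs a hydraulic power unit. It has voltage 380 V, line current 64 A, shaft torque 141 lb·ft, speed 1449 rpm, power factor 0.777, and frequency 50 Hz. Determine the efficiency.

τ = 141 lb·ft × 1.356 = 191.2 N·m
ω = 2π × 1449/60 = 151.7 rad/s; P_out = τω = 191.2 × 151.7 = 29005 W
P_in = √3·V_L·I_L·cosφ = 1.732 × 380 × 64 × 0.777 = 32729 W
η = P_out / P_in = 29005 / 32729 = 0.886 = 88.6%

88.6 %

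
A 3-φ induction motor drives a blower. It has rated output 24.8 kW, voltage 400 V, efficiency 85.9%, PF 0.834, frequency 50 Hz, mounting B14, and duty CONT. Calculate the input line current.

P_out = 24.8 kW = 24800 W
P_in = P_out / η = 24800 / 0.859 = 28871 W
I_L = P_in / (√3·V_L·cosφ) = 28871 / (1.732 × 400 × 0.834) = 50 A

50 A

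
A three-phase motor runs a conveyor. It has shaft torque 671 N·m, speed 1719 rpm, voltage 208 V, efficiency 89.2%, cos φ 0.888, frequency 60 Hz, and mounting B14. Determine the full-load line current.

423 A

ω = 2π×1719/60 = 180 rad/s; P_out = τω = 671 × 180 = 120780 W
P_in = P_out / η = 120780 / 0.892 = 135404 W
I_L = P_in / (√3·V_L·cosφ) = 135404 / (1.732 × 208 × 0.888) = 423 A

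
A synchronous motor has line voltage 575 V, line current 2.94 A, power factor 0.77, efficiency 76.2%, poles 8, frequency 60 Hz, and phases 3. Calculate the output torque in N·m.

P_in = √3·V·I·cosφ = 1.732 × 575 × 2.94 × 0.77 = 2255 W
P_out = η·P_in = 0.762 × 2255 = 1718 W
n = n_s = 120×60/8 = 900 rpm (synchronous)
ω = 2π×900/60 = 94.25 rad/s
τ = P_out/ω = 1718/94.25 = 18.2 N·m

18.2 N·m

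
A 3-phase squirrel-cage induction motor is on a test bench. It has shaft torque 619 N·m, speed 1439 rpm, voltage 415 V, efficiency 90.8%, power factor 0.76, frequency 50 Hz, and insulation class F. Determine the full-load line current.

188 A

ω = 2π×1439/60 = 150.7 rad/s; P_out = τω = 619 × 150.7 = 93283 W
P_in = P_out / η = 93283 / 0.908 = 102735 W
I_L = P_in / (√3·V_L·cosφ) = 102735 / (1.732 × 415 × 0.76) = 188 A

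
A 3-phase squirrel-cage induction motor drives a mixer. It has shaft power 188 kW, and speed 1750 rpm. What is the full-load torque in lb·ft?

ω = 2π × 1750/60 = 183.3 rad/s
τ = P/ω = 188000/183.3 = 1026 N·m
In lb·ft: 1026/1.356 = 757 lb·ft

757 lb·ft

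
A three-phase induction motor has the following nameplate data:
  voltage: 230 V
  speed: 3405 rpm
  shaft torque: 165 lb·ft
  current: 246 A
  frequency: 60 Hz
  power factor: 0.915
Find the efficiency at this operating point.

89.0 %

τ = 165 lb·ft × 1.356 = 223.7 N·m
ω = 2π × 3405/60 = 356.6 rad/s; P_out = τω = 223.7 × 356.6 = 79771 W
P_in = √3·V_L·I_L·cosφ = 1.732 × 230 × 246 × 0.915 = 89667 W
η = P_out / P_in = 79771 / 89667 = 0.890 = 89.0%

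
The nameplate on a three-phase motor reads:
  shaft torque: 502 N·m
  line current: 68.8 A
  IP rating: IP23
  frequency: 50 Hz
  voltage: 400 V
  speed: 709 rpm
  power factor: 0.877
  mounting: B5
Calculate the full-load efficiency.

ω = 2π × 709/60 = 74.25 rad/s; P_out = τω = 502 × 74.25 = 37274 W
P_in = √3·V_L·I_L·cosφ = 1.732 × 400 × 68.8 × 0.877 = 41802 W
η = P_out / P_in = 37274 / 41802 = 0.892 = 89.2%

89.2 %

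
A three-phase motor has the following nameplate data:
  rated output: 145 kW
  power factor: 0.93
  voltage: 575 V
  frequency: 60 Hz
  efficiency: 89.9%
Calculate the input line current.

P_out = 145 kW = 145000 W
P_in = P_out / η = 145000 / 0.899 = 161290 W
I_L = P_in / (√3·V_L·cosφ) = 161290 / (1.732 × 575 × 0.93) = 174 A

174 A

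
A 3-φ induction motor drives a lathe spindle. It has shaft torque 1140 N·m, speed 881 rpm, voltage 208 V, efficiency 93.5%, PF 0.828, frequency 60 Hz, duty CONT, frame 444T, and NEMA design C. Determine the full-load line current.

377 A

ω = 2π×881/60 = 92.26 rad/s; P_out = τω = 1140 × 92.26 = 105176 W
P_in = P_out / η = 105176 / 0.935 = 112488 W
I_L = P_in / (√3·V_L·cosφ) = 112488 / (1.732 × 208 × 0.828) = 377 A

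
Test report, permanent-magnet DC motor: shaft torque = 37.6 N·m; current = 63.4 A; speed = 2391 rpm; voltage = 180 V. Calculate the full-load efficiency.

ω = 2π × 2391/60 = 250.4 rad/s; P_out = τω = 37.6 × 250.4 = 9415 W
P_in = V·I = 180 × 63.4 = 11412 W
η = P_out / P_in = 9415 / 11412 = 0.825 = 82.5%

82.5 %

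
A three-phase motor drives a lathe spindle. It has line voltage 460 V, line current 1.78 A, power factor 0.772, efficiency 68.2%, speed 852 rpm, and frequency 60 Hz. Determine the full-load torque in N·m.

P_in = √3·V·I·cosφ = 1.732 × 460 × 1.78 × 0.772 = 1095 W
P_out = η·P_in = 0.682 × 1095 = 747 W
n = 852 rpm
ω = 2π×852/60 = 89.22 rad/s
τ = P_out/ω = 747/89.22 = 8.37 N·m

8.37 N·m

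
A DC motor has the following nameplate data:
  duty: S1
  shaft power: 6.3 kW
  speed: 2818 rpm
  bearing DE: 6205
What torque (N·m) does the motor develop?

21.3 N·m

ω = 2π × 2818/60 = 295.1 rad/s
τ = P/ω = 6300/295.1 = 21.3 N·m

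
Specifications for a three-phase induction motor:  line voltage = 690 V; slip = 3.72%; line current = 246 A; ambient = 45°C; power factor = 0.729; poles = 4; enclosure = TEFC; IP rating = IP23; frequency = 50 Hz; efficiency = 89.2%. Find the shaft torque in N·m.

P_in = √3·V·I·cosφ = 1.732 × 690 × 246 × 0.729 = 214318 W
P_out = η·P_in = 0.892 × 214318 = 191172 W
n_s = 120×50/4 = 1500 rpm; n = 1500×(1−0.0372) = 1444 rpm
ω = 2π×1444/60 = 151.2 rad/s
τ = P_out/ω = 191172/151.2 = 1260 N·m

1260 N·m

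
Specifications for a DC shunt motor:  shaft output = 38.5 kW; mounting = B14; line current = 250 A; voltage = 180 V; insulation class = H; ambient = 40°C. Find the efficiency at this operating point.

P_out = 38.5 kW = 38500 W
P_in = V·I = 180 × 250 = 45000 W
η = P_out / P_in = 38500 / 45000 = 0.856 = 85.6%

85.6 %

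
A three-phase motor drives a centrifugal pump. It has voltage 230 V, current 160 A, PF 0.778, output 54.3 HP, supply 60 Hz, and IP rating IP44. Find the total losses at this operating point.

P_in = √3·V·I·cosφ = 1.732×230×160×0.778 = 49588 W
P_out = 54.3×746 = 40508 W
Losses = P_in − P_out = 49588 − 40508 = 9080 W

9.08 kW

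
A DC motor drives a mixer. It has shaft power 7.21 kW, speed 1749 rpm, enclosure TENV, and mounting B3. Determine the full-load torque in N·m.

ω = 2π × 1749/60 = 183.2 rad/s
τ = P/ω = 7210/183.2 = 39.4 N·m

39.4 N·m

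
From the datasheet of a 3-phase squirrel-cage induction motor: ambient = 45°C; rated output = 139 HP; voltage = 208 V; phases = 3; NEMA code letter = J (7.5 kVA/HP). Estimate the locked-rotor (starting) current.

S_LR = 7.5 × 139 = 1042.5 kVA
I_LR = S_LR/(√3·V_L) = 1042500/(1.732×208) = 2890 A

2890 A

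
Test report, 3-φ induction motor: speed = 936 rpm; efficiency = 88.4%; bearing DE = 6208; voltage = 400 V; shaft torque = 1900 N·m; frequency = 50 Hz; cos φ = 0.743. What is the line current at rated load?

ω = 2π×936/60 = 98.02 rad/s; P_out = τω = 1900 × 98.02 = 186238 W
P_in = P_out / η = 186238 / 0.884 = 210676 W
I_L = P_in / (√3·V_L·cosφ) = 210676 / (1.732 × 400 × 0.743) = 409 A

409 A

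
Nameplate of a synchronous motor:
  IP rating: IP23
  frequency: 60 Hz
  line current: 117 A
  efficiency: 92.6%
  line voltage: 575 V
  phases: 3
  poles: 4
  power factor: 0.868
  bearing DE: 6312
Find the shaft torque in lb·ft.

366 lb·ft

P_in = √3·V·I·cosφ = 1.732 × 575 × 117 × 0.868 = 101140 W
P_out = η·P_in = 0.926 × 101140 = 93656 W
n = n_s = 120×60/4 = 1800 rpm (synchronous)
ω = 2π×1800/60 = 188.5 rad/s
τ = P_out/ω = 93656/188.5 = 496.8 N·m
In lb·ft: 496.8/1.356 = 366 lb·ft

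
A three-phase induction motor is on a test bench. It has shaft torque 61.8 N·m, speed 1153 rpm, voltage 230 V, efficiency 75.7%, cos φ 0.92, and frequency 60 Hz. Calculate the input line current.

26.9 A

ω = 2π×1153/60 = 120.7 rad/s; P_out = τω = 61.8 × 120.7 = 7459 W
P_in = P_out / η = 7459 / 0.757 = 9853 W
I_L = P_in / (√3·V_L·cosφ) = 9853 / (1.732 × 230 × 0.92) = 26.9 A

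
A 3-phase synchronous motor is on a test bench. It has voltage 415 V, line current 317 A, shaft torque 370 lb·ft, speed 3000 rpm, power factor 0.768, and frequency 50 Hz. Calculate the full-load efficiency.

90.1 %

τ = 370 lb·ft × 1.356 = 501.7 N·m
ω = 2π × 3000/60 = 314.2 rad/s; P_out = τω = 501.7 × 314.2 = 157634 W
P_in = √3·V_L·I_L·cosφ = 1.732 × 415 × 317 × 0.768 = 174991 W
η = P_out / P_in = 157634 / 174991 = 0.901 = 90.1%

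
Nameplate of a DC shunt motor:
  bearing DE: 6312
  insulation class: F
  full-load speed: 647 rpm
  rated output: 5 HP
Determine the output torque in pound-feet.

P_out = 5 × 746 = 3730 W
ω = 2π × 647/60 = 67.75 rad/s
τ = P_out/ω = 3730/67.75 = 55.06 N·m
In lb·ft: 55.06/1.356 = 40.6 lb·ft

40.6 lb·ft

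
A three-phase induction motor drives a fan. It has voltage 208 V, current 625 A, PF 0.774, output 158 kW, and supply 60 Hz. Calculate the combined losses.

16.3 kW

P_in = √3·V·I·cosφ = 1.732×208×625×0.774 = 174274 W
P_out = 158000 W
Losses = P_in − P_out = 174274 − 158000 = 16274 W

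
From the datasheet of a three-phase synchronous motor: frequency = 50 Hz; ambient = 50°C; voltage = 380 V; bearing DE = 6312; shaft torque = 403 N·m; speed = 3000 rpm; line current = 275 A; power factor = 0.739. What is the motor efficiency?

ω = 2π × 3000/60 = 314.2 rad/s; P_out = τω = 403 × 314.2 = 126623 W
P_in = √3·V_L·I_L·cosφ = 1.732 × 380 × 275 × 0.739 = 133755 W
η = P_out / P_in = 126623 / 133755 = 0.947 = 94.7%

94.7 %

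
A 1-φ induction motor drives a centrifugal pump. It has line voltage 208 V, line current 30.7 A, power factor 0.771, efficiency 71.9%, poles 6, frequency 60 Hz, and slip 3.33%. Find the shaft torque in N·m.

29.1 N·m

P_in = V·I·cosφ = 208 × 30.7 × 0.771 = 4923 W
P_out = η·P_in = 0.719 × 4923 = 3540 W
n_s = 120×60/6 = 1200 rpm; n = 1200×(1−0.0333) = 1160 rpm
ω = 2π×1160/60 = 121.5 rad/s
τ = P_out/ω = 3540/121.5 = 29.1 N·m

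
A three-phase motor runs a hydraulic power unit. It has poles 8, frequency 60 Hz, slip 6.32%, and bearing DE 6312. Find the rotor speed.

n_s = 120f/p = 120×60/8 = 900 rpm
n = n_s(1 − s) = 900 × (1 − 0.0632) = 843 rpm

843 rpm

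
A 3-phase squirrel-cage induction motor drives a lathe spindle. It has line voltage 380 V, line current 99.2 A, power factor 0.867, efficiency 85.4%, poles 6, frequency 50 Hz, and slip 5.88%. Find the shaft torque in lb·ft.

362 lb·ft

P_in = √3·V·I·cosφ = 1.732 × 380 × 99.2 × 0.867 = 56606 W
P_out = η·P_in = 0.854 × 56606 = 48342 W
n_s = 120×50/6 = 1000 rpm; n = 1000×(1−0.0588) = 941 rpm
ω = 2π×941/60 = 98.54 rad/s
τ = P_out/ω = 48342/98.54 = 490.6 N·m
In lb·ft: 490.6/1.356 = 362 lb·ft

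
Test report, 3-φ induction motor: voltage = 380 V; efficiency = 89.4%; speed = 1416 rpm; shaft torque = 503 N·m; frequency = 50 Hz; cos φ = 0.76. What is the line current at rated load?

167 A

ω = 2π×1416/60 = 148.3 rad/s; P_out = τω = 503 × 148.3 = 74595 W
P_in = P_out / η = 74595 / 0.894 = 83440 W
I_L = P_in / (√3·V_L·cosφ) = 83440 / (1.732 × 380 × 0.76) = 167 A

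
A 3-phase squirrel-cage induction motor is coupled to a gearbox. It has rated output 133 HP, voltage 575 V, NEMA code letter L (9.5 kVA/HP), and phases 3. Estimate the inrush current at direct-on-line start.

1270 A

S_LR = 9.5 × 133 = 1263.5 kVA
I_LR = S_LR/(√3·V_L) = 1263500/(1.732×575) = 1270 A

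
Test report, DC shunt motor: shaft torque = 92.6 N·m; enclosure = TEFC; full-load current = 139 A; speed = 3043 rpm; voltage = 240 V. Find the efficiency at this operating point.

88.5 %

ω = 2π × 3043/60 = 318.7 rad/s; P_out = τω = 92.6 × 318.7 = 29512 W
P_in = V·I = 240 × 139 = 33360 W
η = P_out / P_in = 29512 / 33360 = 0.885 = 88.5%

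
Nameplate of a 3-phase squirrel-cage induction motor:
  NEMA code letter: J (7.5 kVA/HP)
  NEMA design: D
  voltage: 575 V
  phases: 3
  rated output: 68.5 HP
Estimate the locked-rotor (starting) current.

S_LR = 7.5 × 68.5 = 513.75 kVA
I_LR = S_LR/(√3·V_L) = 513750/(1.732×575) = 516 A

516 A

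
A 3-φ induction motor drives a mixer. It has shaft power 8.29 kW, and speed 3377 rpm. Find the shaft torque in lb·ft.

ω = 2π × 3377/60 = 353.6 rad/s
τ = P/ω = 8290/353.6 = 23.44 N·m
In lb·ft: 23.44/1.356 = 17.3 lb·ft

17.3 lb·ft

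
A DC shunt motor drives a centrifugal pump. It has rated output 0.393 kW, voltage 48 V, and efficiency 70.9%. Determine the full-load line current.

11.5 A

P_out = 0.393 kW = 393 W
P_in = P_out / η = 393 / 0.709 = 554 W
I = P_in / V = 554 / 48 = 11.5 A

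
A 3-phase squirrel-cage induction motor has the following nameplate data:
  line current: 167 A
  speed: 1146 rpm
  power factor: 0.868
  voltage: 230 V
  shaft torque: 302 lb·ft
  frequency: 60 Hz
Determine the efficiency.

85.1 %

τ = 302 lb·ft × 1.356 = 409.5 N·m
ω = 2π × 1146/60 = 120 rad/s; P_out = τω = 409.5 × 120 = 49140 W
P_in = √3·V_L·I_L·cosφ = 1.732 × 230 × 167 × 0.868 = 57745 W
η = P_out / P_in = 49140 / 57745 = 0.851 = 85.1%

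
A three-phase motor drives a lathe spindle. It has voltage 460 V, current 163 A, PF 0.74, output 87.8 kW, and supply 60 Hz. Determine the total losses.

8.3 kW

P_in = √3·V·I·cosφ = 1.732×460×163×0.74 = 96100 W
P_out = 87800 W
Losses = P_in − P_out = 96100 − 87800 = 8300 W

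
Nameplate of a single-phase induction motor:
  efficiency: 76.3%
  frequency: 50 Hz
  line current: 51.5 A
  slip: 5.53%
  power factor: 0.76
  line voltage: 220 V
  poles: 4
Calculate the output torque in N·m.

44.3 N·m

P_in = V·I·cosφ = 220 × 51.5 × 0.76 = 8611 W
P_out = η·P_in = 0.763 × 8611 = 6570 W
n_s = 120×50/4 = 1500 rpm; n = 1500×(1−0.0553) = 1417 rpm
ω = 2π×1417/60 = 148.4 rad/s
τ = P_out/ω = 6570/148.4 = 44.3 N·m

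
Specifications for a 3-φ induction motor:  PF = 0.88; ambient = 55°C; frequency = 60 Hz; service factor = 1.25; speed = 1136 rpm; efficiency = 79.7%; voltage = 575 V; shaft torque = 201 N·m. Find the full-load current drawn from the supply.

34.2 A

ω = 2π×1136/60 = 119 rad/s; P_out = τω = 201 × 119 = 23919 W
P_in = P_out / η = 23919 / 0.797 = 30011 W
I_L = P_in / (√3·V_L·cosφ) = 30011 / (1.732 × 575 × 0.88) = 34.2 A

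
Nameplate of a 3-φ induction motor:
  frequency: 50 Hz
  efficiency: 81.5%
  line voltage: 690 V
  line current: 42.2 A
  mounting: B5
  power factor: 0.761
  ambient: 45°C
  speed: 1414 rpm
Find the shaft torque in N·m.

P_in = √3·V·I·cosφ = 1.732 × 690 × 42.2 × 0.761 = 38379 W
P_out = η·P_in = 0.815 × 38379 = 31279 W
n = 1414 rpm
ω = 2π×1414/60 = 148.1 rad/s
τ = P_out/ω = 31279/148.1 = 211 N·m

211 N·m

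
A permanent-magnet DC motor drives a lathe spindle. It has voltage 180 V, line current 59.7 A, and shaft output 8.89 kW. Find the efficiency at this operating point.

82.7 %

P_out = 8.89 kW = 8890 W
P_in = V·I = 180 × 59.7 = 10746 W
η = P_out / P_in = 8890 / 10746 = 0.827 = 82.7%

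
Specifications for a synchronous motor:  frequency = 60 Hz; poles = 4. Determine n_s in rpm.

1800 rpm

n_s = 120f/p = 120×60/4 = 1800 rpm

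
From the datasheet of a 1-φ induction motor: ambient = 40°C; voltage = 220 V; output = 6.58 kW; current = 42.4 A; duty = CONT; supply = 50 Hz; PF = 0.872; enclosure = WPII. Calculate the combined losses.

P_in = V·I·cosφ = 220×42.4×0.872 = 8134 W
P_out = 6580 W
Losses = P_in − P_out = 8134 − 6580 = 1554 W

1.55 kW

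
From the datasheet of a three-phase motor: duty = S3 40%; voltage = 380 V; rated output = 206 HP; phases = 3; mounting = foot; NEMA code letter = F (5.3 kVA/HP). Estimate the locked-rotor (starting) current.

1660 A

S_LR = 5.3 × 206 = 1091.8 kVA
I_LR = S_LR/(√3·V_L) = 1091800/(1.732×380) = 1660 A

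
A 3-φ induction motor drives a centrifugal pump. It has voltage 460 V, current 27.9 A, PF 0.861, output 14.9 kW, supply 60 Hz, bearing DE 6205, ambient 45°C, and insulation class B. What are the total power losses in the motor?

4.24 kW

P_in = √3·V·I·cosφ = 1.732×460×27.9×0.861 = 19139 W
P_out = 14900 W
Losses = P_in − P_out = 19139 − 14900 = 4239 W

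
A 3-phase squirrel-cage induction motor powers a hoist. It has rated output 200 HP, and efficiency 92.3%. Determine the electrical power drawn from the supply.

P_out = 200 × 746 = 149200 W
P_in = P_out/η = 149200/0.923 = 161647 W = 162 kW

162 kW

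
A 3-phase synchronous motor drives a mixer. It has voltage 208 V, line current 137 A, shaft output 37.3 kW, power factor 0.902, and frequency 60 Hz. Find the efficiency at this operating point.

P_out = 37.3 kW = 37300 W
P_in = √3·V_L·I_L·cosφ = 1.732 × 208 × 137 × 0.902 = 44518 W
η = P_out / P_in = 37300 / 44518 = 0.838 = 83.8%

83.8 %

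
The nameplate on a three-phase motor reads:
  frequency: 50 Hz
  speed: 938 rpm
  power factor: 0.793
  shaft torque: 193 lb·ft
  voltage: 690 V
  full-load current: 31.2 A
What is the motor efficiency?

τ = 193 lb·ft × 1.356 = 261.7 N·m
ω = 2π × 938/60 = 98.23 rad/s; P_out = τω = 261.7 × 98.23 = 25707 W
P_in = √3·V_L·I_L·cosφ = 1.732 × 690 × 31.2 × 0.793 = 29568 W
η = P_out / P_in = 25707 / 29568 = 0.869 = 86.9%

86.9 %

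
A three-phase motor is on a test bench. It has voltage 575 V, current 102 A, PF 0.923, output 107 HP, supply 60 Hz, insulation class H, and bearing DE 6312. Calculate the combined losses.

P_in = √3·V·I·cosφ = 1.732×575×102×0.923 = 93760 W
P_out = 107×746 = 79822 W
Losses = P_in − P_out = 93760 − 79822 = 13938 W

13.9 kW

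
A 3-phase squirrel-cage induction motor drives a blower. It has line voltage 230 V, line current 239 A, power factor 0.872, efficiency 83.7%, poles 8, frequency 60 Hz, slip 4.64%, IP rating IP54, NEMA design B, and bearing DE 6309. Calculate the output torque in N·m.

773 N·m

P_in = √3·V·I·cosφ = 1.732 × 230 × 239 × 0.872 = 83021 W
P_out = η·P_in = 0.837 × 83021 = 69489 W
n_s = 120×60/8 = 900 rpm; n = 900×(1−0.0464) = 858 rpm
ω = 2π×858/60 = 89.85 rad/s
τ = P_out/ω = 69489/89.85 = 773 N·m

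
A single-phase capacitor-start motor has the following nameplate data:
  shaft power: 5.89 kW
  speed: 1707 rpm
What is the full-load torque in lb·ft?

ω = 2π × 1707/60 = 178.8 rad/s
τ = P/ω = 5890/178.8 = 32.94 N·m
In lb·ft: 32.94/1.356 = 24.3 lb·ft

24.3 lb·ft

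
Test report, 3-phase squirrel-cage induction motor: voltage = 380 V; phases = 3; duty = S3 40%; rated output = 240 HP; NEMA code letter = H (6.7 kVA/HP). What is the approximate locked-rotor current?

S_LR = 6.7 × 240 = 1608 kVA
I_LR = S_LR/(√3·V_L) = 1608000/(1.732×380) = 2440 A

2440 A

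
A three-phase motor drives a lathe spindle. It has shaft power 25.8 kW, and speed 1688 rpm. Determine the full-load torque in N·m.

146 N·m

ω = 2π × 1688/60 = 176.8 rad/s
τ = P/ω = 25800/176.8 = 146 N·m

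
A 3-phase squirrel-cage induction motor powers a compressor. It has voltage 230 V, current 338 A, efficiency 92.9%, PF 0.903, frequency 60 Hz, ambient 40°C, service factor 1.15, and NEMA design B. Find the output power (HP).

151 HP

P_in = √3·V·I·cosφ = 1.732 × 230 × 338 × 0.903 = 121585 W
P_out = η·P_in = 0.929 × 121585 = 112952 W
= 112952/746 = 151 HP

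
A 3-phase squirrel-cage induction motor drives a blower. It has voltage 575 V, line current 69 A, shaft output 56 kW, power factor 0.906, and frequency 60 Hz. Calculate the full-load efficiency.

89.9 %

P_out = 56 kW = 56000 W
P_in = √3·V_L·I_L·cosφ = 1.732 × 575 × 69 × 0.906 = 62258 W
η = P_out / P_in = 56000 / 62258 = 0.899 = 89.9%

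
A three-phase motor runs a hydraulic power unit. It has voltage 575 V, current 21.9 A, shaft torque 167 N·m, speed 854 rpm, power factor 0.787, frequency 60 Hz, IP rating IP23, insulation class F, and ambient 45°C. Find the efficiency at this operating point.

87.0 %

ω = 2π × 854/60 = 89.43 rad/s; P_out = τω = 167 × 89.43 = 14935 W
P_in = √3·V_L·I_L·cosφ = 1.732 × 575 × 21.9 × 0.787 = 17165 W
η = P_out / P_in = 14935 / 17165 = 0.870 = 87.0%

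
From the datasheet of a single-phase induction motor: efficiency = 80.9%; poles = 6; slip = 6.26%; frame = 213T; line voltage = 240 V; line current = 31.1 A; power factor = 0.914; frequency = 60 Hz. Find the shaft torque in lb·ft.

34.6 lb·ft

P_in = V·I·cosφ = 240 × 31.1 × 0.914 = 6822 W
P_out = η·P_in = 0.809 × 6822 = 5519 W
n_s = 120×60/6 = 1200 rpm; n = 1200×(1−0.0626) = 1125 rpm
ω = 2π×1125/60 = 117.8 rad/s
τ = P_out/ω = 5519/117.8 = 46.85 N·m
In lb·ft: 46.85/1.356 = 34.6 lb·ft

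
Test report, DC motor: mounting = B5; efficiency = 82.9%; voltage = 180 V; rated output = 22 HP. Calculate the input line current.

P_out = 22 × 746 = 16412 W
P_in = P_out / η = 16412 / 0.829 = 19797 W
I = P_in / V = 19797 / 180 = 110 A

110 A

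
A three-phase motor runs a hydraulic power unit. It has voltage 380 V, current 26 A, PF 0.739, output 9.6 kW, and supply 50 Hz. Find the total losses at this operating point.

P_in = √3·V·I·cosφ = 1.732×380×26×0.739 = 12646 W
P_out = 9600 W
Losses = P_in − P_out = 12646 − 9600 = 3046 W

3.05 kW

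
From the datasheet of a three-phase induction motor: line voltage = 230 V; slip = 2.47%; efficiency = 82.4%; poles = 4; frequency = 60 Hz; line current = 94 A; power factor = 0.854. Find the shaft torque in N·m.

143 N·m

P_in = √3·V·I·cosφ = 1.732 × 230 × 94 × 0.854 = 31979 W
P_out = η·P_in = 0.824 × 31979 = 26351 W
n_s = 120×60/4 = 1800 rpm; n = 1800×(1−0.0247) = 1756 rpm
ω = 2π×1756/60 = 183.9 rad/s
τ = P_out/ω = 26351/183.9 = 143 N·m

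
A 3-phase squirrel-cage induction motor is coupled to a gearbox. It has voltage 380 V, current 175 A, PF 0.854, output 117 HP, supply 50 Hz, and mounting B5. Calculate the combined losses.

11100 W

P_in = √3·V·I·cosφ = 1.732×380×175×0.854 = 98362 W
P_out = 117×746 = 87282 W
Losses = P_in − P_out = 98362 − 87282 = 11080 W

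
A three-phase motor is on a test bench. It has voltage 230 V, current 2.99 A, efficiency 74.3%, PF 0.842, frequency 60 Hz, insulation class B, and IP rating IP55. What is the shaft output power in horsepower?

0.999 HP

P_in = √3·V·I·cosφ = 1.732 × 230 × 2.99 × 0.842 = 1003 W
P_out = η·P_in = 0.743 × 1003 = 745 W
= 745/746 = 0.999 HP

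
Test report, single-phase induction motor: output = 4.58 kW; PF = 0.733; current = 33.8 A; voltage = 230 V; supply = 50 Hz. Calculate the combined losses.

P_in = V·I·cosφ = 230×33.8×0.733 = 5698 W
P_out = 4580 W
Losses = P_in − P_out = 5698 − 4580 = 1118 W

1120 W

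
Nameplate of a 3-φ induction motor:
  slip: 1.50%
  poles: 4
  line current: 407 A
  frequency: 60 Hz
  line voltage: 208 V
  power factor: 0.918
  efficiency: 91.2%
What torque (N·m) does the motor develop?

P_in = √3·V·I·cosφ = 1.732 × 208 × 407 × 0.918 = 134601 W
P_out = η·P_in = 0.912 × 134601 = 122756 W
n_s = 120×60/4 = 1800 rpm; n = 1800×(1−0.015) = 1773 rpm
ω = 2π×1773/60 = 185.7 rad/s
τ = P_out/ω = 122756/185.7 = 661 N·m

661 N·m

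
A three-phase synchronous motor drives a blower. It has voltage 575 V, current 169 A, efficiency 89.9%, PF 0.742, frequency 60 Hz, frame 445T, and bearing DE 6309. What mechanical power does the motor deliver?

112 kW

P_in = √3·V·I·cosφ = 1.732 × 575 × 169 × 0.742 = 124884 W
P_out = η·P_in = 0.899 × 124884 = 112271 W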